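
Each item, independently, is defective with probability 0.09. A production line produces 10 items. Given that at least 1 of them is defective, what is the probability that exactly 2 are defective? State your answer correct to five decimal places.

0.28073

X ~ Binomial(10, 0.09). Want P(X=2 | X≥1) = P(X=2) / P(X≥1).
P(X=2) = C(10,2)·0.09^2·0.91^8 = 0.1714070
P(X≥1) = 1 − 0.3894161 = 0.6105839
Ratio = 0.1714070 / 0.6105839 = 0.2807265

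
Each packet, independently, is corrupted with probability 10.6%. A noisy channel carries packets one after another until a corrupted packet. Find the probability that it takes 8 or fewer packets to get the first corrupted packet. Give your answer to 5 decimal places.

0.59196

Y = number of packets to the first success; geometric, p = 0.106.
P(Y ≤ 8) = 1 − (1−p)^8 = 1 − 0.4080376 = 0.5919624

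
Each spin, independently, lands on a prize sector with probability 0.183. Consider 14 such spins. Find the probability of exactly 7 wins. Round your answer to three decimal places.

X ~ Binomial(n=14, p=0.183).
P(X=7) = C(14,7) · p^7 · (1−p)^7
= 3432 · 6.8732e-06 · 0.24297 = 0.00573

0.006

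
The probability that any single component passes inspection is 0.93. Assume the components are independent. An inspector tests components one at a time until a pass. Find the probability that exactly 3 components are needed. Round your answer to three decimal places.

0.005

Geometric (trials to first success), p = 0.93.
P(Y = 3) = (1−p)^2 · p = 0.0049 · 0.93 = 0.00456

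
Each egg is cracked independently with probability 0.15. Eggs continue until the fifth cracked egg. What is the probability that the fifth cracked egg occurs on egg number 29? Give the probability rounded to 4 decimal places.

Y = trial on which the fifth success occurs; negative binomial, r=5, p=0.15.
P(Y=29) = C(28,4) · p^5 · (1−p)^24
= 20475 · 7.5937e-05 · 0.020233 = 0.031458

0.0315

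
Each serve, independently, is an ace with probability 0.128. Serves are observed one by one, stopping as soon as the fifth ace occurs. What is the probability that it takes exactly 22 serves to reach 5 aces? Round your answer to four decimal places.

Y = trial on which the fifth success occurs; negative binomial, r=5, p=0.128.
P(Y=22) = C(21,4) · p^5 · (1−p)^17
= 5985 · 3.436e-05 · 0.09745 = 0.020040

0.0200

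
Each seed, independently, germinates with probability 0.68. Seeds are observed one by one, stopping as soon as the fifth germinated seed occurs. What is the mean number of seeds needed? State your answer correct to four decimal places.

Y = total seeds until the fifth success; negative binomial with r=5, p=0.68.
E[Y] = r / p = 5 / 0.68 = 7.352941

7.3529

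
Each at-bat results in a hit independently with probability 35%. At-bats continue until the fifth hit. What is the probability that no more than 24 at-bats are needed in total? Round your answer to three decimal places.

Finishing within 24 at-bats ⇔ at least 5 successes in the first 24. With X ~ Binomial(24, 0.35), P(Y ≤ 24) = 1 − P(X ≤ 4).
  k=0: C(24,0)·0.35^0·0.65^24 = 0.00003
  k=1: C(24,1)·0.35^1·0.65^23 = 0.00042
  k=2: C(24,2)·0.35^2·0.65^22 = 0.00259
  k=3: C(24,3)·0.35^3·0.65^21 = 0.01022
  k=4: C(24,4)·0.35^4·0.65^20 = 0.02890
1 − 0.04216 = 0.95784

0.958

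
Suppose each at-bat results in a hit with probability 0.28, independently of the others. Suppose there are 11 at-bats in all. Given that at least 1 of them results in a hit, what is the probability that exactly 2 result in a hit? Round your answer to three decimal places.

X ~ Binomial(11, 0.28). Want P(X=2 | X≥1) = P(X=2) / P(X≥1).
P(X=2) = C(11,2)·0.28^2·0.72^9 = 0.22422
P(X≥1) = 1 − 0.02696 = 0.97304
Ratio = 0.22422 / 0.97304 = 0.23043

0.230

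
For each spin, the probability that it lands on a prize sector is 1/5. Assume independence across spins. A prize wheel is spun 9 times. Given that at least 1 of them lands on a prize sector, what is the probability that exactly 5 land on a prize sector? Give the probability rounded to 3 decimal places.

X ~ Binomial(9, 0.20). Want P(X=5 | X≥1) = P(X=5) / P(X≥1).
P(X=5) = C(9,5)·0.20^5·0.80^4 = 0.01652
P(X≥1) = 1 − 0.13422 = 0.86578
Ratio = 0.01652 / 0.86578 = 0.01908

0.019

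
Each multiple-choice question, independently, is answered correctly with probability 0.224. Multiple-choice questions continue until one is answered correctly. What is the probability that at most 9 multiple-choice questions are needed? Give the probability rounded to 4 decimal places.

Y = number of multiple-choice questions to the first success; geometric, p = 0.224.
P(Y ≤ 9) = 1 − (1−p)^9 = 1 − 0.102036 = 0.897964

0.8980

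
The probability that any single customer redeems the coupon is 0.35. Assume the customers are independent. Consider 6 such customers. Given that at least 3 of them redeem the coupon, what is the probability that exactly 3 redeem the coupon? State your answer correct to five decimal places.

0.66727

X ~ Binomial(6, 0.35). Want P(X=3 | X≥3) = P(X=3) / P(X≥3).
P(X=3) = C(6,3)·0.35^3·0.65^3 = 0.2354909
P(X≥3) = 1 − 0.0754189 − 0.2436610 − 0.3280052 = 0.3529148
Ratio = 0.2354909 / 0.3529148 = 0.6672741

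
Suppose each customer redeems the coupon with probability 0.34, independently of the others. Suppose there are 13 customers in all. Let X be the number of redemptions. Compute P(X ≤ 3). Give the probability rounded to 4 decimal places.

0.3043

X ~ Binomial(13, 0.34); P(X ≤ 3) = Σ C(13,k) p^k (1−p)^(13−k) over k:
  k=0: C(13,0)·0.34^0·0.66^13 = 0.004509
  k=1: C(13,1)·0.34^1·0.66^12 = 0.030196
  k=2: C(13,2)·0.34^2·0.66^11 = 0.093333
  k=3: C(13,3)·0.34^3·0.66^10 = 0.176296
Total = 0.304334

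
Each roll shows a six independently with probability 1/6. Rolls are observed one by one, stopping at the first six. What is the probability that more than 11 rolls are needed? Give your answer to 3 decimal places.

Y = number of rolls to the first success; geometric, p = 0.166667.
P(Y > 11) = P(first 11 all fail) = (1−p)^11 = 0.13459

0.135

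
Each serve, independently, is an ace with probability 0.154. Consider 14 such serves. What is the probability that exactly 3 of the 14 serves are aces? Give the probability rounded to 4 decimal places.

X ~ Binomial(n=14, p=0.154).
P(X=3) = C(14,3) · p^3 · (1−p)^11
= 364 · 0.0036523 · 0.15888 = 0.211221

0.2112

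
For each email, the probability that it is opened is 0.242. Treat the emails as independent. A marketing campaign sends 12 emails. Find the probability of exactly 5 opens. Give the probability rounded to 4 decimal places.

X ~ Binomial(n=12, p=0.242).
P(X=5) = C(12,5) · p^5 · (1−p)^7
= 792 · 0.00083 · 0.14378 = 0.094512

0.0945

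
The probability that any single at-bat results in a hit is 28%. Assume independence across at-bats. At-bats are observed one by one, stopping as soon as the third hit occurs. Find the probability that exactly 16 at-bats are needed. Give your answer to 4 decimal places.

0.0322

Y = trial on which the third success occurs; negative binomial, r=3, p=0.28.
P(Y=16) = C(15,2) · p^3 · (1−p)^13
= 105 · 0.021952 · 0.013974 = 0.032210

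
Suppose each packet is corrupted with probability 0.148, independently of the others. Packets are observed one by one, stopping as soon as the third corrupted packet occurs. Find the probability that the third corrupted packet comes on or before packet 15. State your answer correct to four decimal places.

Finishing within 15 packets ⇔ at least 3 successes in the first 15. With X ~ Binomial(15, 0.148), P(Y ≤ 15) = 1 − P(X ≤ 2).
  k=0: C(15,0)·0.148^0·0.852^15 = 0.090489
  k=1: C(15,1)·0.148^1·0.852^14 = 0.235780
  k=2: C(15,2)·0.148^2·0.852^13 = 0.286700
1 − 0.612969 = 0.387031

0.3870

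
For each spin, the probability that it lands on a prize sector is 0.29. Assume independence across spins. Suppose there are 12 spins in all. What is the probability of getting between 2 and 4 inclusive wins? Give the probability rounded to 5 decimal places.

X ~ Binomial(12, 0.29); P(2 ≤ X ≤ 4) = Σ C(12,k) p^k (1−p)^(12−k) over k:
  k=2: C(12,2)·0.29^2·0.71^10 = 0.1806855
  k=3: C(12,3)·0.29^3·0.71^9 = 0.2460038
  k=4: C(12,4)·0.29^4·0.71^8 = 0.2260810
Total = 0.6527703

0.65277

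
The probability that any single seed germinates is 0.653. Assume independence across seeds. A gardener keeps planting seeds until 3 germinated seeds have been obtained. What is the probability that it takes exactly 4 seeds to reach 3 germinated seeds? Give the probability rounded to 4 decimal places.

Y = trial on which the third success occurs; negative binomial, r=3, p=0.653.
P(Y=4) = C(3,2) · p^3 · (1−p)^1
= 3 · 0.27845 · 0.347 = 0.289861

0.2899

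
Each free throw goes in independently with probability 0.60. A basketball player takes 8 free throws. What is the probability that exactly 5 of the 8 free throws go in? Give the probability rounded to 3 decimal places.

X ~ Binomial(n=8, p=0.60).
P(X=5) = C(8,5) · p^5 · (1−p)^3
= 56 · 0.07776 · 0.064 = 0.27869

0.279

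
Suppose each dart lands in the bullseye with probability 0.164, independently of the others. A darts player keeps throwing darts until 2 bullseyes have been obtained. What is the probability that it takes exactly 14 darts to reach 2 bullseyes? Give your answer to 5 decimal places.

0.04075

Y = trial on which the second success occurs; negative binomial, r=2, p=0.164.
P(Y=14) = C(13,1) · p^2 · (1−p)^12
= 13 · 0.026896 · 0.11654 = 0.0407480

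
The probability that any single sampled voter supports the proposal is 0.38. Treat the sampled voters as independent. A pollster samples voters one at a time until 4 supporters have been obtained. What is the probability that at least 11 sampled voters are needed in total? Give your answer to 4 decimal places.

0.4336

Needing more than 10 sampled voters ⇔ fewer than 4 successes in the first 10. With X ~ Binomial(10, 0.38), P(Y > 10) = P(X ≤ 3).
  k=0: C(10,0)·0.38^0·0.62^10 = 0.008393
  k=1: C(10,1)·0.38^1·0.62^9 = 0.051441
  k=2: C(10,2)·0.38^2·0.62^8 = 0.141877
  k=3: C(10,3)·0.38^3·0.62^7 = 0.231886
P(X ≤ 3) = 0.433597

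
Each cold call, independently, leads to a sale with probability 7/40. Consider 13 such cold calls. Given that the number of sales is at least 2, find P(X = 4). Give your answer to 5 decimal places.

X ~ Binomial(13, 0.175). Want P(X=4 | X≥2) = P(X=4) / P(X≥2).
P(X=4) = C(13,4)·0.175^4·0.825^9 = 0.1187254
P(X≥2) = 1 − 0.0820165 − 0.2261668 = 0.6918167
Ratio = 0.1187254 / 0.6918167 = 0.1716140

0.17161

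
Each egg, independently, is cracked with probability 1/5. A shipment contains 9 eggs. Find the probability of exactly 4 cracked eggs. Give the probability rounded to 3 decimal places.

0.066

X ~ Binomial(n=9, p=0.20).
P(X=4) = C(9,4) · p^4 · (1−p)^5
= 126 · 0.0016 · 0.32768 = 0.06606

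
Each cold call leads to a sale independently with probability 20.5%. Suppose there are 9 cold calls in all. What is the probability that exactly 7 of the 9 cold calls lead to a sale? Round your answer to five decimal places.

0.00035

X ~ Binomial(n=9, p=0.205).
P(X=7) = C(9,7) · p^7 · (1−p)^2
= 36 · 1.5215e-05 · 0.63202 = 0.0003462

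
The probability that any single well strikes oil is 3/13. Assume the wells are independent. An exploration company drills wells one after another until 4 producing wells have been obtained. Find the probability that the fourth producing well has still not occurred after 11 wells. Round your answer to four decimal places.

0.7647

Needing more than 11 wells ⇔ fewer than 4 successes in the first 11. With X ~ Binomial(11, 0.230769), P(Y > 11) = P(X ≤ 3).
  k=0: C(11,0)·0.230769^0·0.769231^11 = 0.055799
  k=1: C(11,1)·0.230769^1·0.769231^10 = 0.184135
  k=2: C(11,2)·0.230769^2·0.769231^9 = 0.276203
  k=3: C(11,3)·0.230769^3·0.769231^8 = 0.248583
P(X ≤ 3) = 0.764719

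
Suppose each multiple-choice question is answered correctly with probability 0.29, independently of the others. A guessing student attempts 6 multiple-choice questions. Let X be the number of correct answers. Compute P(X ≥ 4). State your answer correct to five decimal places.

X ~ Binomial(6, 0.29); P(X ≥ 4) = Σ C(6,k) p^k (1−p)^(6−k) over k:
  k=4: C(6,4)·0.29^4·0.71^2 = 0.0534811
  k=5: C(6,5)·0.29^5·0.71^1 = 0.0087377
  k=6: C(6,6)·0.29^6·0.71^0 = 0.0005948
Total = 0.0628136

0.06281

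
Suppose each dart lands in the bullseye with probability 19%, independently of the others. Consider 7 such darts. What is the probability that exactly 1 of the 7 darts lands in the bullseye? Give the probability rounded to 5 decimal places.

0.37563

X ~ Binomial(n=7, p=0.19).
P(X=1) = C(7,1) · p^1 · (1−p)^6
= 7 · 0.19 · 0.28243 = 0.3756313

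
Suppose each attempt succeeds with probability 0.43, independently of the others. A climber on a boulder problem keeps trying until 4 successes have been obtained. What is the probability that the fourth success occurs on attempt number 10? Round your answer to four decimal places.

Y = trial on which the fourth success occurs; negative binomial, r=4, p=0.43.
P(Y=10) = C(9,3) · p^4 · (1−p)^6
= 84 · 0.034188 · 0.034296 = 0.098492

0.0985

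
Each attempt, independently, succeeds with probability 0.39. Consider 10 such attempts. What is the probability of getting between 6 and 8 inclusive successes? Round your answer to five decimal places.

0.14865

X ~ Binomial(10, 0.39); P(6 ≤ X ≤ 8) = Σ C(10,k) p^k (1−p)^(10−k) over k:
  k=6: C(10,6)·0.39^6·0.61^4 = 0.1023119
  k=7: C(10,7)·0.39^7·0.61^3 = 0.0373786
  k=8: C(10,8)·0.39^8·0.61^2 = 0.0089617
Total = 0.1486522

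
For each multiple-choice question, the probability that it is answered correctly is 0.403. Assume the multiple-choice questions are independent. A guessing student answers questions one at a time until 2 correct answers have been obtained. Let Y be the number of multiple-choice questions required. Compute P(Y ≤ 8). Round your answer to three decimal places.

Finishing within 8 multiple-choice questions ⇔ at least 2 successes in the first 8. With X ~ Binomial(8, 0.403), P(Y ≤ 8) = 1 − P(X ≤ 1).
  k=0: C(8,0)·0.403^0·0.597^8 = 0.01614
  k=1: C(8,1)·0.403^1·0.597^7 = 0.08714
1 − 0.10328 = 0.89672

0.897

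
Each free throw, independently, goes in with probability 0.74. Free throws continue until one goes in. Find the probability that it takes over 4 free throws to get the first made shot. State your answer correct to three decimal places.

Y = number of free throws to the first success; geometric, p = 0.74.
P(Y > 4) = P(first 4 all fail) = (1−p)^4 = 0.00457

0.005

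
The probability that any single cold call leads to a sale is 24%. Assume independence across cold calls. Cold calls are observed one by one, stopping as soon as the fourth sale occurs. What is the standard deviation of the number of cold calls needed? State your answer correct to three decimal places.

Y = total cold calls until the fourth success; negative binomial with r=4, p=0.24.
SD(Y) = √[r(1−p)/p²] = √(52.77778) = 7.26483

7.265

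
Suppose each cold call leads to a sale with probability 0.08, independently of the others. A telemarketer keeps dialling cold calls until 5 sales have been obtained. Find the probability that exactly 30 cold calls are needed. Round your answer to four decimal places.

Y = trial on which the fifth success occurs; negative binomial, r=5, p=0.08.
P(Y=30) = C(29,4) · p^5 · (1−p)^25
= 23751 · 3.2768e-06 · 0.12436 = 0.009679

0.0097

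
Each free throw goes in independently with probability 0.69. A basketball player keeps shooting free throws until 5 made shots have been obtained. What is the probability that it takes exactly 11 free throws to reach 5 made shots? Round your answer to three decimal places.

0.029

Y = trial on which the fifth success occurs; negative binomial, r=5, p=0.69.
P(Y=11) = C(10,4) · p^5 · (1−p)^6
= 210 · 0.1564 · 0.0008875 = 0.02915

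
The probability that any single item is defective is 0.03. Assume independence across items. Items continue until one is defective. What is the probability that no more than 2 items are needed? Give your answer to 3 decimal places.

Y = number of items to the first success; geometric, p = 0.03.
P(Y ≤ 2) = 1 − (1−p)^2 = 1 − 0.94090 = 0.05910

0.059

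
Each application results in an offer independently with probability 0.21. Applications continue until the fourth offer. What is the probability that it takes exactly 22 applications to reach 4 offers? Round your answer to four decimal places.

0.0372

Y = trial on which the fourth success occurs; negative binomial, r=4, p=0.21.
P(Y=22) = C(21,3) · p^4 · (1−p)^18
= 1330 · 0.0019448 · 0.014364 = 0.037155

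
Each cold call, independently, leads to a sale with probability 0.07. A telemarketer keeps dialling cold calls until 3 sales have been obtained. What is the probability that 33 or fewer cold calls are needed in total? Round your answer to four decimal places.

0.4095

Finishing within 33 cold calls ⇔ at least 3 successes in the first 33. With X ~ Binomial(33, 0.07), P(Y ≤ 33) = 1 − P(X ≤ 2).
  k=0: C(33,0)·0.07^0·0.93^33 = 0.091188
  k=1: C(33,1)·0.07^1·0.93^32 = 0.226499
  k=2: C(33,2)·0.07^2·0.93^31 = 0.272773
1 − 0.590460 = 0.409540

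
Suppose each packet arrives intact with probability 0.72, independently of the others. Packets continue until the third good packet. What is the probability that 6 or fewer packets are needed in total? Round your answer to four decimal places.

Finishing within 6 packets ⇔ at least 3 successes in the first 6. With X ~ Binomial(6, 0.72), P(Y ≤ 6) = 1 − P(X ≤ 2).
  k=0: C(6,0)·0.72^0·0.28^6 = 0.000482
  k=1: C(6,1)·0.72^1·0.28^5 = 0.007435
  k=2: C(6,2)·0.72^2·0.28^4 = 0.047796
1 − 0.055712 = 0.944288

0.9443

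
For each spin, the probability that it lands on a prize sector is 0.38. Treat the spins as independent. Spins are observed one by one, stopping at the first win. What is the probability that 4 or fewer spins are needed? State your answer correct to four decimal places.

0.8522

Y = number of spins to the first success; geometric, p = 0.38.
P(Y ≤ 4) = 1 − (1−p)^4 = 1 − 0.147763 = 0.852237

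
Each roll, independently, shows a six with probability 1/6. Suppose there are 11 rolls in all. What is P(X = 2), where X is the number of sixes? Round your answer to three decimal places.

0.296

X ~ Binomial(n=11, p=0.166667).
P(X=2) = C(11,2) · p^2 · (1−p)^9
= 55 · 0.027778 · 0.19381 = 0.29609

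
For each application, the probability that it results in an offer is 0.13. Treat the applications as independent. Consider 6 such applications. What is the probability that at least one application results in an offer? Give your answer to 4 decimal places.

P(at least one) = 1 − P(none) = 1 − (1 − 0.13)^6
= 1 − 0.433626 = 0.566374

0.5664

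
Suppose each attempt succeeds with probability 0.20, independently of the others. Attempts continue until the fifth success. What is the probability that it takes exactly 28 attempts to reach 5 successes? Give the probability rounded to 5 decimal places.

Y = trial on which the fifth success occurs; negative binomial, r=5, p=0.20.
P(Y=28) = C(27,4) · p^5 · (1−p)^23
= 17550 · 0.00032 · 0.005903 = 0.0331510

0.03315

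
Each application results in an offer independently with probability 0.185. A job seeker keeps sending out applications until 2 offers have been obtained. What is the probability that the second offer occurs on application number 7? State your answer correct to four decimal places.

0.0738

Y = trial on which the second success occurs; negative binomial, r=2, p=0.185.
P(Y=7) = C(6,1) · p^2 · (1−p)^5
= 6 · 0.034225 · 0.35957 = 0.073838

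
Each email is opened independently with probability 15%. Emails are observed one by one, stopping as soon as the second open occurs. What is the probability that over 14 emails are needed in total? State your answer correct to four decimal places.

0.3567

Needing more than 14 emails ⇔ fewer than 2 successes in the first 14. With X ~ Binomial(14, 0.15), P(Y > 14) = P(X ≤ 1).
  k=0: C(14,0)·0.15^0·0.85^14 = 0.102770
  k=1: C(14,1)·0.15^1·0.85^13 = 0.253902
P(X ≤ 1) = 0.356671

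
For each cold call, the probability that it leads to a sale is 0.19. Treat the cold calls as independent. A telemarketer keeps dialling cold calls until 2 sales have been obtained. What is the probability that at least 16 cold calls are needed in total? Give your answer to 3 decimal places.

0.192

Needing more than 15 cold calls ⇔ fewer than 2 successes in the first 15. With X ~ Binomial(15, 0.19), P(Y > 15) = P(X ≤ 1).
  k=0: C(15,0)·0.19^0·0.81^15 = 0.04239
  k=1: C(15,1)·0.19^1·0.81^14 = 0.14915
P(X ≤ 1) = 0.19155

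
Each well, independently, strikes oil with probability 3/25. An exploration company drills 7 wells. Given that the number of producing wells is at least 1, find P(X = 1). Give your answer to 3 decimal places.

0.660

X ~ Binomial(7, 0.12). Want P(X=1 | X≥1) = P(X=1) / P(X≥1).
P(X=1) = C(7,1)·0.12^1·0.88^6 = 0.39010
P(X≥1) = 1 − 0.40868 = 0.59132
Ratio = 0.39010 / 0.59132 = 0.65970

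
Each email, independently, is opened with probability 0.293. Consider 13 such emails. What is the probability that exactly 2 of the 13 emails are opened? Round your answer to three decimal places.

0.148

X ~ Binomial(n=13, p=0.293).
P(X=2) = C(13,2) · p^2 · (1−p)^11
= 78 · 0.085849 · 0.02206 = 0.14772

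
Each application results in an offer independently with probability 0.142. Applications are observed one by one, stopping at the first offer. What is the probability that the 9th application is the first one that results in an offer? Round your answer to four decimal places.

0.0417

Geometric (trials to first success), p = 0.142.
P(Y = 9) = (1−p)^8 · p = 0.2937 · 0.142 = 0.041705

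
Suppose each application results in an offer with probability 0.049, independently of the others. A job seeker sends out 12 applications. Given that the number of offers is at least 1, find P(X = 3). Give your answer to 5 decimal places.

X ~ Binomial(12, 0.049). Want P(X=3 | X≥1) = P(X=3) / P(X≥1).
P(X=3) = C(12,3)·0.049^3·0.951^9 = 0.0164678
P(X≥1) = 1 − 0.5472253 = 0.4527747
Ratio = 0.0164678 / 0.4527747 = 0.0363709

0.03637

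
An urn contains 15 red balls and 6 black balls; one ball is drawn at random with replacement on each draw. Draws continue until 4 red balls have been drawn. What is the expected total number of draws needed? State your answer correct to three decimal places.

5.600

Y = total draws until the fourth success; negative binomial with r=4, p=0.714286.
E[Y] = r / p = 4 / 0.714286 = 5.60000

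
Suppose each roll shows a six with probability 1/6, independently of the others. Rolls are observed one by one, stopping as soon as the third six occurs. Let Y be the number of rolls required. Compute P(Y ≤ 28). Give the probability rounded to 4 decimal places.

0.8682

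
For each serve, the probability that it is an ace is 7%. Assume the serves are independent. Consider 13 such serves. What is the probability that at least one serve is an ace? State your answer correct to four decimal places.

P(at least one) = 1 − P(none) = 1 − (1 − 0.07)^13
= 1 − 0.389295 = 0.610705

0.6107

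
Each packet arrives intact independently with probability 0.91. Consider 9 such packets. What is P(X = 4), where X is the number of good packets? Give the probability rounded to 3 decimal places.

X ~ Binomial(n=9, p=0.91).
P(X=4) = C(9,4) · p^4 · (1−p)^5
= 126 · 0.68575 · 5.9049e-06 = 0.00051

0.001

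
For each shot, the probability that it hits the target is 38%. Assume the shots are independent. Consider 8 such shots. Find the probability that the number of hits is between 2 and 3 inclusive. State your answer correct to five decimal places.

X ~ Binomial(8, 0.38); P(2 ≤ X ≤ 3) = Σ C(8,k) p^k (1−p)^(8−k) over k:
  k=2: C(8,2)·0.38^2·0.62^6 = 0.2296547
  k=3: C(8,3)·0.38^3·0.62^5 = 0.2815122
Total = 0.5111669

0.51117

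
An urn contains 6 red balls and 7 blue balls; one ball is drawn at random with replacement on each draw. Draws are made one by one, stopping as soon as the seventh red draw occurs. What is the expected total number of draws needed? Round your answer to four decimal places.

15.1667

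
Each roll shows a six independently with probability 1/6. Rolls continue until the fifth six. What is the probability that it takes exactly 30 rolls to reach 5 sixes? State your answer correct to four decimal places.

Y = trial on which the fifth success occurs; negative binomial, r=5, p=0.166667.
P(Y=30) = C(29,4) · p^5 · (1−p)^25
= 23751 · 0.0001286 · 0.010483 = 0.032018

0.0320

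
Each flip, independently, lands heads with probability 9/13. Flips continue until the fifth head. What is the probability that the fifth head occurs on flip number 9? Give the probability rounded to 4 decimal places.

0.0998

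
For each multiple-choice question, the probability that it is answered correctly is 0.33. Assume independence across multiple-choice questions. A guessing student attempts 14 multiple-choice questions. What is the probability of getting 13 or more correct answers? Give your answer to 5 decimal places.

X ~ Binomial(14, 0.33); P(X ≥ 13) = Σ C(14,k) p^k (1−p)^(14−k) over k:
  k=13: C(14,13)·0.33^13·0.67^1 = 0.0000052
  k=14: C(14,14)·0.33^14·0.67^0 = 0.0000002
Total = 0.0000053

0.00001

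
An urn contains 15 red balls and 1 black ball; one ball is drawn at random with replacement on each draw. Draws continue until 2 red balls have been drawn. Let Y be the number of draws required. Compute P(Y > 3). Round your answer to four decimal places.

Needing more than 3 draws ⇔ fewer than 2 successes in the first 3. With X ~ Binomial(3, 0.9375), P(Y > 3) = P(X ≤ 1).
  k=0: C(3,0)·0.9375^0·0.0625^3 = 0.000244
  k=1: C(3,1)·0.9375^1·0.0625^2 = 0.010986
P(X ≤ 1) = 0.011230

0.0112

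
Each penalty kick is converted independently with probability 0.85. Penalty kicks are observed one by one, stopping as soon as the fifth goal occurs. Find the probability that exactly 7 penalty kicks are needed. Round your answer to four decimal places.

0.1498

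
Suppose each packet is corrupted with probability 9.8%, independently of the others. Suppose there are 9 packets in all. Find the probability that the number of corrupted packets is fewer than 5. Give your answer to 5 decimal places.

X ~ Binomial(9, 0.098); P(X ≤ 4) = Σ C(9,k) p^k (1−p)^(9−k) over k:
  k=0: C(9,0)·0.098^0·0.902^9 = 0.3952381
  k=1: C(9,1)·0.098^1·0.902^8 = 0.3864745
  k=2: C(9,2)·0.098^2·0.902^7 = 0.1679579
  k=3: C(9,3)·0.098^3·0.902^6 = 0.0425791
  k=4: C(9,4)·0.098^4·0.902^5 = 0.0069392
Total = 0.9991889

0.99919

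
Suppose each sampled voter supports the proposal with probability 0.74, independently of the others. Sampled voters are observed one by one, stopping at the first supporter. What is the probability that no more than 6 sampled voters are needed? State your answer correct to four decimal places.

0.9997

Y = number of sampled voters to the first success; geometric, p = 0.74.
P(Y ≤ 6) = 1 − (1−p)^6 = 1 − 0.000309 = 0.999691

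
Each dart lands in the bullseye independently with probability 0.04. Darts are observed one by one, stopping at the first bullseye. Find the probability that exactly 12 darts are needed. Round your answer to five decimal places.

0.02553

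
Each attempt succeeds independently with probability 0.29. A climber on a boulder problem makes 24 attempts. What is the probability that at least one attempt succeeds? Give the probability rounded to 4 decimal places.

0.9997

P(at least one) = 1 − P(none) = 1 − (1 − 0.29)^24
= 1 − 0.000269 = 0.999731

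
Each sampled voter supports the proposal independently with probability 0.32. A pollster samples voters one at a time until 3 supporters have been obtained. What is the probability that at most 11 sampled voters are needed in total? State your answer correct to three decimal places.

0.736

Finishing within 11 sampled voters ⇔ at least 3 successes in the first 11. With X ~ Binomial(11, 0.32), P(Y ≤ 11) = 1 − P(X ≤ 2).
  k=0: C(11,0)·0.32^0·0.68^11 = 0.01437
  k=1: C(11,1)·0.32^1·0.68^10 = 0.07441
  k=2: C(11,2)·0.32^2·0.68^9 = 0.17508
1 − 0.26387 = 0.73613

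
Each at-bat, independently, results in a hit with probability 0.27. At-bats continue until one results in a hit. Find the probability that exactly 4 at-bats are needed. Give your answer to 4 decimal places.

0.1050

Geometric (trials to first success), p = 0.27.
P(Y = 4) = (1−p)^3 · p = 0.38902 · 0.27 = 0.105035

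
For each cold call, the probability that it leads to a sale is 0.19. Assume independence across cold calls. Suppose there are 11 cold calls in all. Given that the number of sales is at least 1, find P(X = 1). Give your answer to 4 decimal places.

X ~ Binomial(11, 0.19). Want P(X=1 | X≥1) = P(X=1) / P(X≥1).
P(X=1) = C(11,1)·0.19^1·0.81^10 = 0.254095
P(X≥1) = 1 − 0.098477 = 0.901523
Ratio = 0.254095 / 0.901523 = 0.281851

0.2819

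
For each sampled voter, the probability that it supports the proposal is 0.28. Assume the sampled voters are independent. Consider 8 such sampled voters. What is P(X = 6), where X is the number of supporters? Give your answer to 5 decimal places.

0.00699

X ~ Binomial(n=8, p=0.28).
P(X=6) = C(8,6) · p^6 · (1−p)^2
= 28 · 0.00048189 · 0.5184 = 0.0069947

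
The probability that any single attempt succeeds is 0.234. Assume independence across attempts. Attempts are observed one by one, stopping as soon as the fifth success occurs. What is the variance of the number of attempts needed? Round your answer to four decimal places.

69.9467

Y = total attempts until the fifth success; negative binomial with r=5, p=0.234.
Var(Y) = r(1−p)/p² = 5·0.766 / 0.234² = 69.946673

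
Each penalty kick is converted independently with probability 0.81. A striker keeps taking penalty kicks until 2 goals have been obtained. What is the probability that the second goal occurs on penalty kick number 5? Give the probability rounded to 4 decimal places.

Y = trial on which the second success occurs; negative binomial, r=2, p=0.81.
P(Y=5) = C(4,1) · p^2 · (1−p)^3
= 4 · 0.6561 · 0.006859 = 0.018001

0.0180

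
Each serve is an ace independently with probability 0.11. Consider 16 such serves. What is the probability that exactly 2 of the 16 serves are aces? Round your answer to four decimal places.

0.2841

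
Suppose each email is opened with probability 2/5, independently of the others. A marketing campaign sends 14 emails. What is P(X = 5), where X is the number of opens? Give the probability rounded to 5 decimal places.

0.20660

X ~ Binomial(n=14, p=0.40).
P(X=5) = C(14,5) · p^5 · (1−p)^9
= 2002 · 0.01024 · 0.010078 = 0.2065976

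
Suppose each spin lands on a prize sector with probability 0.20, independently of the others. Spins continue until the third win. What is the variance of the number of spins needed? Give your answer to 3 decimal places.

Y = total spins until the third success; negative binomial with r=3, p=0.20.
Var(Y) = r(1−p)/p² = 3·0.80 / 0.20² = 60.00000

60.000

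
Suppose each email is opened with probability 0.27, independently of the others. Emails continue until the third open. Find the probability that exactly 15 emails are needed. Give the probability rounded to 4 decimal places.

Y = trial on which the third success occurs; negative binomial, r=3, p=0.27.
P(Y=15) = C(14,2) · p^3 · (1−p)^12
= 91 · 0.019683 · 0.022902 = 0.041021

0.0410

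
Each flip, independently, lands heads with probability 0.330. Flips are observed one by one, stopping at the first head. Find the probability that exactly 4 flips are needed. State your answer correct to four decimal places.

0.0993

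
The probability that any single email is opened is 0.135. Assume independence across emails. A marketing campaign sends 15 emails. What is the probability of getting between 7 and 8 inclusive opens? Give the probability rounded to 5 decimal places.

X ~ Binomial(15, 0.135); P(7 ≤ X ≤ 8) = Σ C(15,k) p^k (1−p)^(15−k) over k:
  k=7: C(15,7)·0.135^7·0.865^8 = 0.0016482
  k=8: C(15,8)·0.135^8·0.865^7 = 0.0002572
Total = 0.0019055

0.00191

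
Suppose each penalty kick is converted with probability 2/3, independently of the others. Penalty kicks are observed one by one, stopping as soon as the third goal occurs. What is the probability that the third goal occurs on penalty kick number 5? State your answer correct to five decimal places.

0.19753

Y = trial on which the third success occurs; negative binomial, r=3, p=0.666667.
P(Y=5) = C(4,2) · p^3 · (1−p)^2
= 6 · 0.2963 · 0.11111 = 0.1975309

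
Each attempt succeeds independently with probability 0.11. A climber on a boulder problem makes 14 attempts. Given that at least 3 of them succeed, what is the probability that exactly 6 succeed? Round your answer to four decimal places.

X ~ Binomial(14, 0.11). Want P(X=6 | X≥3) = P(X=6) / P(X≥3).
P(X=6) = C(14,6)·0.11^6·0.89^8 = 0.002094
P(X≥3) = 1 − 0.195641 − 0.338525 − 0.271961 = 0.193873
Ratio = 0.002094 / 0.193873 = 0.010802

0.0108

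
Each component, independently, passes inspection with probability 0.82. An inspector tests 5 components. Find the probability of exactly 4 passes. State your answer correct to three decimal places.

X ~ Binomial(n=5, p=0.82).
P(X=4) = C(5,4) · p^4 · (1−p)^1
= 5 · 0.45212 · 0.18 = 0.40691

0.407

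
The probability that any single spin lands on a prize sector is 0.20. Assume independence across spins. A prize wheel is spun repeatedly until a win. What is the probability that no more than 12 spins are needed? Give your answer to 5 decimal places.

0.93128

Y = number of spins to the first success; geometric, p = 0.20.
P(Y ≤ 12) = 1 − (1−p)^12 = 1 − 0.0687195 = 0.9312805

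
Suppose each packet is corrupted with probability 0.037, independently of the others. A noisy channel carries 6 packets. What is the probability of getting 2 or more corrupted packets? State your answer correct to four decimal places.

0.0186

X ~ Binomial(6, 0.037); P(X ≥ 2) = Σ C(6,k) p^k (1−p)^(6−k) over k:
  k=2: C(6,2)·0.037^2·0.963^4 = 0.017660
  k=3: C(6,3)·0.037^3·0.963^3 = 0.000905
  k=4: C(6,4)·0.037^4·0.963^2 = 0.000026
  k=5: C(6,5)·0.037^5·0.963^1 = 0.000000
  k=6: C(6,6)·0.037^6·0.963^0 = 0.000000
Total = 0.018592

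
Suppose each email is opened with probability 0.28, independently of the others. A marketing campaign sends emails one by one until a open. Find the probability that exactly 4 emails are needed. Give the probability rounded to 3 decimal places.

0.105

Geometric (trials to first success), p = 0.28.
P(Y = 4) = (1−p)^3 · p = 0.37325 · 0.28 = 0.10451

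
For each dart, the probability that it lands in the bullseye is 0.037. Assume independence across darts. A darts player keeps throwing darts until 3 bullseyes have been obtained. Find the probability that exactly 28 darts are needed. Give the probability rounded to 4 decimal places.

Y = trial on which the third success occurs; negative binomial, r=3, p=0.037.
P(Y=28) = C(27,2) · p^3 · (1−p)^25
= 351 · 5.0653e-05 · 0.38963 = 0.006927

0.0069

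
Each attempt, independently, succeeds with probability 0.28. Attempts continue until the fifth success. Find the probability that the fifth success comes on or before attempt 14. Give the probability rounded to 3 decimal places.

0.351

Finishing within 14 attempts ⇔ at least 5 successes in the first 14. With X ~ Binomial(14, 0.28), P(Y ≤ 14) = 1 − P(X ≤ 4).
  k=0: C(14,0)·0.28^0·0.72^14 = 0.01006
  k=1: C(14,1)·0.28^1·0.72^13 = 0.05478
  k=2: C(14,2)·0.28^2·0.72^12 = 0.13847
  k=3: C(14,3)·0.28^3·0.72^11 = 0.21539
  k=4: C(14,4)·0.28^4·0.72^10 = 0.23035
1 − 0.64905 = 0.35095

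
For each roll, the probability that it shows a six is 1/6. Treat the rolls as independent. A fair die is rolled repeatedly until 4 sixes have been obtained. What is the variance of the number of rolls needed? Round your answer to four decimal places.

120.0000

Y = total rolls until the fourth success; negative binomial with r=4, p=0.166667.
Var(Y) = r(1−p)/p² = 4·0.833333 / 0.166667² = 120.000000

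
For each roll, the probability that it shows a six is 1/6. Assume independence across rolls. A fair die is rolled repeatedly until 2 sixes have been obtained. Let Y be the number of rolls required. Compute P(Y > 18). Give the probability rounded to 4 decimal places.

Needing more than 18 rolls ⇔ fewer than 2 successes in the first 18. With X ~ Binomial(18, 0.166667), P(Y > 18) = P(X ≤ 1).
  k=0: C(18,0)·0.166667^0·0.833333^18 = 0.037561
  k=1: C(18,1)·0.166667^1·0.833333^17 = 0.135220
P(X ≤ 1) = 0.172781

0.1728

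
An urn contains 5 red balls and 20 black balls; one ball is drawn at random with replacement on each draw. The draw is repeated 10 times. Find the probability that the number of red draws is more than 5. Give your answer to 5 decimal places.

0.00637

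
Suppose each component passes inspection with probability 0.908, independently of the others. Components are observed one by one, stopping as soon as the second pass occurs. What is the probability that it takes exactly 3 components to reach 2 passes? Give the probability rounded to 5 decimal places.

0.15170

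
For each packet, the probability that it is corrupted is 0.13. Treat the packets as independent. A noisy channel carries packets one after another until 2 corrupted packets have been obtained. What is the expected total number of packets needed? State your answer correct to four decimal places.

15.3846

Y = total packets until the second success; negative binomial with r=2, p=0.13.
E[Y] = r / p = 2 / 0.13 = 15.384615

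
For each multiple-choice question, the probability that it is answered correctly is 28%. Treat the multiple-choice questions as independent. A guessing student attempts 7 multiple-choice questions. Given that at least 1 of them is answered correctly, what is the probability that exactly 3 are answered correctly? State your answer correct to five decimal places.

0.22950

X ~ Binomial(7, 0.28). Want P(X=3 | X≥1) = P(X=3) / P(X≥1).
P(X=3) = C(7,3)·0.28^3·0.72^4 = 0.2064772
P(X≥1) = 1 − 0.1003061 = 0.8996939
Ratio = 0.2064772 / 0.8996939 = 0.2294972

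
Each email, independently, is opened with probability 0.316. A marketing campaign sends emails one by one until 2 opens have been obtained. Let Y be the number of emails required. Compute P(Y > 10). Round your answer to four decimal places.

Needing more than 10 emails ⇔ fewer than 2 successes in the first 10. With X ~ Binomial(10, 0.316), P(Y > 10) = P(X ≤ 1).
  k=0: C(10,0)·0.316^0·0.684^10 = 0.022416
  k=1: C(10,1)·0.316^1·0.684^9 = 0.103560
P(X ≤ 1) = 0.125976

0.1260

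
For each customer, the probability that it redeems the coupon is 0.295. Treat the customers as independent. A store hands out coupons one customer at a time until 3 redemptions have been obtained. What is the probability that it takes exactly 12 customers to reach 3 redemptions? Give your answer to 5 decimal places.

Y = trial on which the third success occurs; negative binomial, r=3, p=0.295.
P(Y=12) = C(11,2) · p^3 · (1−p)^9
= 55 · 0.025672 · 0.043023 = 0.0607478

0.06075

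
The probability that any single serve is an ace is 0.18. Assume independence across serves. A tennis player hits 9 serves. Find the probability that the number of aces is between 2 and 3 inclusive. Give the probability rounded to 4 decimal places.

0.4397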